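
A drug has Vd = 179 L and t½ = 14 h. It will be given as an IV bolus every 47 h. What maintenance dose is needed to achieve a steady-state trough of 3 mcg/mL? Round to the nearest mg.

4966 mg

τ/t½ = 47/14 ≈ 3.3571, so f = (1/2)^(47/14) ≈ 0.097589.
Cmin,ss = (D/Vd)·f/(1−f), so D = Cmin,ss·Vd·(1−f)/f.
D = 3 × 179 × (1−f)/f ≈ 3 × 179 × 9.24706 ≈ 4965.67 mg.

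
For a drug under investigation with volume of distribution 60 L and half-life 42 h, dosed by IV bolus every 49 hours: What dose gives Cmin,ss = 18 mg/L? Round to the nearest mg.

τ/t½ = 49/42 ≈ 1.1667, so f = (1/2)^(49/42) ≈ 0.445449.
Cmin,ss = (D/Vd)·f/(1−f), so D = Cmin,ss·Vd·(1−f)/f.
D = 18 × 60 × (1−f)/f ≈ 18 × 60 × 1.24493 ≈ 1344.52 mg.

1345 mg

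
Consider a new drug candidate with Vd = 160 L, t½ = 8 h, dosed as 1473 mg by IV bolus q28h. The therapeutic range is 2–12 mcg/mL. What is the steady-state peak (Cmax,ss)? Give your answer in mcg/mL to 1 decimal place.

10.1 mcg/mL

Over one 28-h interval, 28/8 ≈ 3.5 half-lives elapse, leaving f ≈ 0.0884 of each dose.
Accumulation ratio R = 1/(1 − f) ≈ 1/0.9116 ≈ 1.0970.
Each bolus raises the concentration by D/Vd = 1473/160 ≈ 9.206 mcg/mL.
Steady-state peak Cmax,ss = C₀·R ≈ 9.206 × 1.0970 ≈ 10.099 mcg/mL.
Peak 10.1 mcg/mL vs MTC 12 mcg/mL: below toxic threshold.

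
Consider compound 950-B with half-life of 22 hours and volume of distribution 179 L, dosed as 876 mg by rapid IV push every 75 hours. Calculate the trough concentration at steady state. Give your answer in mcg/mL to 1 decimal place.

0.5 mcg/mL

Over one 75-h interval, 75/22 ≈ 3.4091 half-lives elapse, leaving f ≈ 0.0941 of each dose.
Accumulation ratio R = 1/(1 − f) ≈ 1/0.9059 ≈ 1.1039.
Each bolus raises the concentration by D/Vd = 876/179 ≈ 4.894 mcg/mL.
Cmax,ss = C₀/(1 − f) ≈ 4.894/0.9059 ≈ 5.402 mcg/mL.
One interval later, Cmin,ss = Cmax,ss·e^(−kτ) ≈ 5.402 × 0.0941 ≈ 0.508 mcg/mL.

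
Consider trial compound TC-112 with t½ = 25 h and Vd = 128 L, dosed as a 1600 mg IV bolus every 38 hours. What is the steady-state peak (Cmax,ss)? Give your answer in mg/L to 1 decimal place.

19.2 mg/L

k = ln2/t½ = ln2/25 ≈ 0.027726 h⁻¹; fraction remaining f = e^(−kτ) = e^(−0.027726×38) ≈ 0.3487.
At steady state, accumulation factor R = 1/(1 − e^(−kτ)) ≈ 1.5354.
Single-dose peak C₀ = D/Vd = 1600/128 ≈ 12.500 mg/L.
Steady-state peak Cmax,ss = C₀·R ≈ 12.500 × 1.5354 ≈ 19.193 mg/L.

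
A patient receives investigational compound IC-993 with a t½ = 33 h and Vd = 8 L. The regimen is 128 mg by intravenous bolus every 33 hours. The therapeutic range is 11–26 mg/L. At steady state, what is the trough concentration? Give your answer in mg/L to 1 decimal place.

16.0 mg/L

τ = 33 h = 1 half-life, so f = (1/2)^1 = 0.5.
Accumulation ratio R = 1/(1 − f) = 1/0.5 = 2/1.
Single-dose peak C₀ = D/Vd = 128/8 = 16 mg/L.
Steady-state peak Cmax,ss = C₀·R = 16 × 2/1 ≈ 32.000 mg/L.
Steady-state trough Cmin,ss = Cmax,ss·f ≈ 32.000 × 0.5 ≈ 16.000 mg/L.
Trough 16.0 mg/L vs MEC 11 mg/L: adequate.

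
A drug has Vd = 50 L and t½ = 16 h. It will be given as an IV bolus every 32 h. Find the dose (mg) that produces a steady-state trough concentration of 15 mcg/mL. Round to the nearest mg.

2250 mg

τ/t½ = 32/16 ≈ 2, so f = (1/2)^(32/16) ≈ 0.250000.
Cmin,ss = (D/Vd)·f/(1−f), so D = Cmin,ss·Vd·(1−f)/f.
D = 15 × 50 × (1−f)/f ≈ 15 × 50 × 3.00000 ≈ 2250.00 mg.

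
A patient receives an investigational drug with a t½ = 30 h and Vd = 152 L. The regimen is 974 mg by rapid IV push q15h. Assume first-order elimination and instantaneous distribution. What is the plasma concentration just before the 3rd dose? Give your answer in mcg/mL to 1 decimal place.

f = (1/2)^(τ/t½) = (1/2)^(15/30) ≈ 0.7071.
C₀ = D/Vd = 974/152 ≈ 6.408 mcg/mL.
Before the 3rd dose, 2 doses have been given. Superposition: Cmin = C₀·(f + f²).
≈ 6.408 × (0.7071 + 0.5000) ≈ 6.408 × 1.2071 ≈ 7.735 mcg/mL.

7.7 mcg/mL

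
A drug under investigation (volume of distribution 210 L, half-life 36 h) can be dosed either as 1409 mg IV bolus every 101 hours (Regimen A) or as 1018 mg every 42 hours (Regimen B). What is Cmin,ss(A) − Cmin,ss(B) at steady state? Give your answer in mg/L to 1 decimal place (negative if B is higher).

-2.8 mg/L

Regimen A: f = (1/2)^(101/36) ≈ 0.1430; Cmin,ss = (1409/210)·f/(1−f) ≈ 1.120 mg/L.
Regimen B: f = (1/2)^(42/36) ≈ 0.4454; Cmin,ss = (1018/210)·f/(1−f) ≈ 3.893 mg/L.
Difference ≈ 1.120 − 3.893 ≈ -2.773 mg/L.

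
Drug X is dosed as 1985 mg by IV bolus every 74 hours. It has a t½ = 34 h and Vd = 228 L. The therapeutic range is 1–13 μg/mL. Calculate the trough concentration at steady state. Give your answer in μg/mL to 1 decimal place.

Over one 74-h interval, 74/34 ≈ 2.1765 half-lives elapse, leaving f ≈ 0.2212 of each dose.
At steady state, accumulation factor R = 1/(1 − e^(−kτ)) ≈ 1.2840.
Single-dose peak C₀ = D/Vd = 1985/228 ≈ 8.706 μg/mL.
Cmax,ss = C₀/(1 − f) ≈ 8.706/0.7788 ≈ 11.179 μg/mL.
One interval later, Cmin,ss = Cmax,ss·e^(−kτ) ≈ 11.179 × 0.2212 ≈ 2.473 μg/mL.
Trough 2.5 μg/mL vs MEC 1 μg/mL: adequate.

2.5 μg/mL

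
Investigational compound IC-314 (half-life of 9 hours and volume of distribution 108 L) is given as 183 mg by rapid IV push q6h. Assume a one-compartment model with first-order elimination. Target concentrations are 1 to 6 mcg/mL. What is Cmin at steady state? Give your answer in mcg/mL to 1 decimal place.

k = ln2/t½ = ln2/9 ≈ 0.077016 h⁻¹; fraction remaining f = e^(−kτ) = e^(−0.077016×6) ≈ 0.6300.
At steady state, accumulation factor R = 1/(1 − e^(−kτ)) ≈ 2.7027.
Single-dose peak C₀ = D/Vd = 183/108 ≈ 1.694 mcg/mL.
Steady-state peak Cmax,ss = C₀·R ≈ 1.694 × 2.7027 ≈ 4.578 mcg/mL.
One interval later, Cmin,ss = Cmax,ss·e^(−kτ) ≈ 4.578 × 0.6300 ≈ 2.884 mcg/mL.
Trough 2.9 mcg/mL vs MEC 1 mcg/mL: adequate.

2.9 mcg/mL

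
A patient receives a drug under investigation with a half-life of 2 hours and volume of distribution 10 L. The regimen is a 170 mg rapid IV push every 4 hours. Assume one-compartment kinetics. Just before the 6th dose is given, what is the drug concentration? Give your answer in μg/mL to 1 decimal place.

5.7 μg/mL

f = (1/2)^(τ/t½) = (1/2)^(4/2) ≈ 0.2500.
C₀ = D/Vd = 170/10 ≈ 17.000 μg/mL.
Before the 6th dose, 5 doses have been given. Superposition: Cmin = C₀·(f + f² + … + f^5).
≈ 17.000 × (0.2500 + 0.0625 + 0.0156 + 0.0039 + 0.0010) ≈ 17.000 × 0.3330 ≈ 5.661 μg/mL.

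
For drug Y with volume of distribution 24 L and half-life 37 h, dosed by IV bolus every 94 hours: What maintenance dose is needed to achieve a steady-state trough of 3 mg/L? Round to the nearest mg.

347 mg

τ/t½ = 94/37 ≈ 2.5405, so f = (1/2)^(94/37) ≈ 0.171878.
Cmin,ss = (D/Vd)·f/(1−f), so D = Cmin,ss·Vd·(1−f)/f.
D = 3 × 24 × (1−f)/f ≈ 3 × 24 × 4.81808 ≈ 346.90 mg.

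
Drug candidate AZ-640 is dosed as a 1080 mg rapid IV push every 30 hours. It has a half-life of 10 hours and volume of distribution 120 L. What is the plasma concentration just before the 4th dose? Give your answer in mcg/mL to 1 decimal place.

1.3 mcg/mL

f = (1/2)^(τ/t½) = (1/2)^(30/10) ≈ 0.1250.
C₀ = D/Vd = 1080/120 ≈ 9.000 mcg/mL.
Before the 4th dose, 3 doses have been given. Superposition: Cmin = C₀·(f + f² + … + f^3).
≈ 9.000 × (0.1250 + 0.0156 + 0.0020) ≈ 9.000 × 0.1426 ≈ 1.283 mcg/mL.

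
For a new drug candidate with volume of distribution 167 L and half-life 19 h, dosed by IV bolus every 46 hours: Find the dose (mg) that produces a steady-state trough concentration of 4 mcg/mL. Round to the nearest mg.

τ/t½ = 46/19 ≈ 2.4211, so f = (1/2)^(46/19) ≈ 0.186720.
Cmin,ss = (D/Vd)·f/(1−f), so D = Cmin,ss·Vd·(1−f)/f.
D = 4 × 167 × (1−f)/f ≈ 4 × 167 × 4.35561 ≈ 2909.55 mg.

2910 mg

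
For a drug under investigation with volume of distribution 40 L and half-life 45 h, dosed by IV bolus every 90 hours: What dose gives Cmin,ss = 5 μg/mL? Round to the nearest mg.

600 mg

τ/t½ = 90/45 ≈ 2, so f = (1/2)^(90/45) ≈ 0.250000.
Cmin,ss = (D/Vd)·f/(1−f), so D = Cmin,ss·Vd·(1−f)/f.
D = 5 × 40 × (1−f)/f ≈ 5 × 40 × 3.00000 ≈ 600.00 mg.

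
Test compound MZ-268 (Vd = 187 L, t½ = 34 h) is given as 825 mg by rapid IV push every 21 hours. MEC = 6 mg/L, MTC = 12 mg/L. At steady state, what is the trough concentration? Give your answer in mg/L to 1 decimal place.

8.3 mg/L

τ/t½ = 21/34 ≈ 0.61765, so fraction remaining f = (1/2)^(21/34) ≈ 0.6517.
Single-dose peak C₀ = D/Vd = 825/187 ≈ 4.412 mg/L.
Steady-state trough Cmin,ss = C₀·f/(1−f) ≈ 4.412 × 0.6517/0.3483 ≈ 8.255 mg/L.
Trough 8.3 mg/L vs MEC 6 mg/L: adequate.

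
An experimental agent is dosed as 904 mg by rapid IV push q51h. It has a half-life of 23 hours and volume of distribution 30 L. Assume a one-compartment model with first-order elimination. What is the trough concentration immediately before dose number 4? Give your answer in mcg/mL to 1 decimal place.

8.2 mcg/mL

f = (1/2)^(τ/t½) = (1/2)^(51/23) ≈ 0.2150.
C₀ = D/Vd = 904/30 ≈ 30.133 mcg/mL.
Before the 4th dose, 3 doses have been given. Superposition: Cmin = C₀·(f + f² + … + f^3).
≈ 30.133 × (0.2150 + 0.0462 + 0.0099) ≈ 30.133 × 0.2711 ≈ 8.169 mcg/mL.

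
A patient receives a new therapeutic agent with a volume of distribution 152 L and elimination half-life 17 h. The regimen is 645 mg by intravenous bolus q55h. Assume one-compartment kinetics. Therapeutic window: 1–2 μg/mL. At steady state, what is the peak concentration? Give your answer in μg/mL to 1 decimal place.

Over one 55-h interval, 55/17 ≈ 3.2353 half-lives elapse, leaving f ≈ 0.1062 of each dose.
Accumulation ratio R = 1/(1 − f) ≈ 1/0.8938 ≈ 1.1188.
Each bolus raises the concentration by D/Vd = 645/152 ≈ 4.243 μg/mL.
Cmax,ss = C₀/(1 − f) ≈ 4.243/0.8938 ≈ 4.747 μg/mL.
Peak 4.7 μg/mL vs MTC 2 μg/mL: exceeds toxic threshold.

4.7 μg/mL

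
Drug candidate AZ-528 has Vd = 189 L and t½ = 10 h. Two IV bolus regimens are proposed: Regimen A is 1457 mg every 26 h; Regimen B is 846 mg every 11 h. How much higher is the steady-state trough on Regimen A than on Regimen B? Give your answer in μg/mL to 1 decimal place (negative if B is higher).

-2.4 μg/mL

Regimen A: f = (1/2)^(26/10) ≈ 0.1649; Cmin,ss = (1457/189)·f/(1−f) ≈ 1.522 μg/mL.
Regimen B: f = (1/2)^(11/10) ≈ 0.4665; Cmin,ss = (846/189)·f/(1−f) ≈ 3.914 μg/mL.
Difference ≈ 1.522 − 3.914 ≈ -2.392 μg/mL.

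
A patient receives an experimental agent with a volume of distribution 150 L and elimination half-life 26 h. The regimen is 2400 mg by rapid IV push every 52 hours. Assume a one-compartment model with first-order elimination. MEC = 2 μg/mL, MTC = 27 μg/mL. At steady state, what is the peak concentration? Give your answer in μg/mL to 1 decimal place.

21.3 μg/mL

The dosing interval is 2 half-lives, so f = 2^(−2) = 0.25.
At steady state, R = 1/(1 − 0.25) = 4/3.
Single-dose peak C₀ = D/Vd = 2400/150 = 16 μg/mL.
Steady-state peak Cmax,ss = C₀·R = 16 × 4/3 ≈ 21.333 μg/mL.
Peak 21.3 μg/mL vs MTC 27 μg/mL: below toxic threshold.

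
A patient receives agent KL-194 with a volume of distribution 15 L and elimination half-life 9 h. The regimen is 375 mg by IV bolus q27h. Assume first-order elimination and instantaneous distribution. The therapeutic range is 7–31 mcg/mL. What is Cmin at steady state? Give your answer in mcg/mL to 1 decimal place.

The dosing interval is 3 half-lives, so f = 2^(−3) = 0.125.
At steady state, R = 1/(1 − 0.125) = 8/7.
Single-dose peak C₀ = D/Vd = 375/15 = 25 mcg/mL.
Steady-state peak Cmax,ss = C₀·R = 25 × 8/7 ≈ 28.571 mcg/mL.
Steady-state trough Cmin,ss = Cmax,ss·f ≈ 28.571 × 0.125 ≈ 3.571 mcg/mL.
Trough 3.6 mcg/mL vs MEC 7 mcg/mL: subtherapeutic.

3.6 mcg/mL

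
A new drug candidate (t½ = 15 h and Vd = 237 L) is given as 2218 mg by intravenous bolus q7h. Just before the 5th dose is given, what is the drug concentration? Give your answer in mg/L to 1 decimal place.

f = (1/2)^(τ/t½) = (1/2)^(7/15) ≈ 0.7236.
C₀ = D/Vd = 2218/237 ≈ 9.359 mg/L.
Before the 5th dose, 4 doses have been given. Superposition: Cmin = C₀·(f + f² + … + f^4).
≈ 9.359 × (0.7236 + 0.5236 + 0.3789 + 0.2742) ≈ 9.359 × 1.9003 ≈ 17.785 mg/L.

17.8 mg/L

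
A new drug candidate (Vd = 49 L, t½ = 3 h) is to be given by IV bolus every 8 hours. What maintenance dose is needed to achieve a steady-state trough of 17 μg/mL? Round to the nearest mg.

τ/t½ = 8/3 ≈ 2.6667, so f = (1/2)^(8/3) ≈ 0.157490.
Cmin,ss = (D/Vd)·f/(1−f), so D = Cmin,ss·Vd·(1−f)/f.
D = 17 × 49 × (1−f)/f ≈ 17 × 49 × 5.34961 ≈ 4456.23 mg.

4456 mg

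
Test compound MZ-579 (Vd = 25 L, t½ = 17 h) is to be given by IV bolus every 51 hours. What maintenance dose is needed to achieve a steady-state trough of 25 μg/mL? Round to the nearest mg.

τ/t½ = 51/17 ≈ 3, so f = (1/2)^(51/17) ≈ 0.125000.
Cmin,ss = (D/Vd)·f/(1−f), so D = Cmin,ss·Vd·(1−f)/f.
D = 25 × 25 × (1−f)/f ≈ 25 × 25 × 7.00000 ≈ 4375.00 mg.

4375 mg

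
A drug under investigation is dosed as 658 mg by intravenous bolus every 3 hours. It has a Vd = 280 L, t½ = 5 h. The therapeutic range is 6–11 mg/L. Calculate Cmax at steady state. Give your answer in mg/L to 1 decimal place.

6.9 mg/L

Over one 3-h interval, 3/5 ≈ 0.6 half-lives elapse, leaving f ≈ 0.6598 of each dose.
At steady state, accumulation factor R = 1/(1 − e^(−kτ)) ≈ 2.9394.
Single-dose peak C₀ = D/Vd = 658/280 ≈ 2.350 mg/L.
Cmax,ss = C₀/(1 − f) ≈ 2.350/0.3402 ≈ 6.908 mg/L.
Peak 6.9 mg/L vs MTC 11 mg/L: below toxic threshold.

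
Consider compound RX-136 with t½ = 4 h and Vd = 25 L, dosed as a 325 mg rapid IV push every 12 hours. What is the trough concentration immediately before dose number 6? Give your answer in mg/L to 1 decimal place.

f = (1/2)^(τ/t½) = (1/2)^(12/4) ≈ 0.1250.
C₀ = D/Vd = 325/25 ≈ 13.000 mg/L.
Before the 6th dose, 5 doses have been given. Superposition: Cmin = C₀·(f + f² + … + f^5).
≈ 13.000 × (0.1250 + 0.0156 + 0.0020 + 0.0002 + 0.0000) ≈ 13.000 × 0.1428 ≈ 1.856 mg/L.

1.9 mg/L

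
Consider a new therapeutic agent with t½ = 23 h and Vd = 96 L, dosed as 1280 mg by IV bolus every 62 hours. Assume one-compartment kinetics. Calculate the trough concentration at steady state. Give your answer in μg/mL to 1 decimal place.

2.4 μg/mL

τ/t½ = 62/23 ≈ 2.6957, so fraction remaining f = (1/2)^(62/23) ≈ 0.1544.
Accumulation ratio R = 1/(1 − f) ≈ 1/0.8456 ≈ 1.1826.
Single-dose peak C₀ = D/Vd = 1280/96 ≈ 13.333 μg/mL.
Cmax,ss = C₀/(1 − f) ≈ 13.333/0.8456 ≈ 15.768 μg/mL.
Steady-state trough Cmin,ss = Cmax,ss·f ≈ 15.768 × 0.1544 ≈ 2.435 μg/mL.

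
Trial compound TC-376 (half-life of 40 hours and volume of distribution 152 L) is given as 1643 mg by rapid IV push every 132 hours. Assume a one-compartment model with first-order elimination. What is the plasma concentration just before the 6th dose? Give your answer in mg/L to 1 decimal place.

1.2 mg/L

f = (1/2)^(τ/t½) = (1/2)^(132/40) ≈ 0.1015.
C₀ = D/Vd = 1643/152 ≈ 10.809 mg/L.
Before the 6th dose, 5 doses have been given. Superposition: Cmin = C₀·(f + f² + … + f^5).
≈ 10.809 × (0.1015 + 0.0103 + 0.0010 + 0.0001 + 0.0000) ≈ 10.809 × 0.1129 ≈ 1.220 mg/L.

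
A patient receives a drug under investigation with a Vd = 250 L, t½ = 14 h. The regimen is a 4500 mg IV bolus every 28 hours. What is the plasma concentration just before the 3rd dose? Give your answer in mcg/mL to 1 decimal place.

5.6 mcg/mL

f = (1/2)^(τ/t½) = (1/2)^(28/14) ≈ 0.2500.
C₀ = D/Vd = 4500/250 ≈ 18.000 mcg/mL.
Before the 3rd dose, 2 doses have been given. Superposition: Cmin = C₀·(f + f²).
≈ 18.000 × (0.2500 + 0.0625) ≈ 18.000 × 0.3125 ≈ 5.625 mcg/mL.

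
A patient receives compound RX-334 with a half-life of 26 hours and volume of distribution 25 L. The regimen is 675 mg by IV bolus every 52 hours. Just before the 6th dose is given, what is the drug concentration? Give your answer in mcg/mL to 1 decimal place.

f = (1/2)^(τ/t½) = (1/2)^(52/26) ≈ 0.2500.
C₀ = D/Vd = 675/25 ≈ 27.000 mcg/mL.
Before the 6th dose, 5 doses have been given. Superposition: Cmin = C₀·(f + f² + … + f^5).
≈ 27.000 × (0.2500 + 0.0625 + 0.0156 + 0.0039 + 0.0010) ≈ 27.000 × 0.3330 ≈ 8.991 mcg/mL.

9.0 mcg/mL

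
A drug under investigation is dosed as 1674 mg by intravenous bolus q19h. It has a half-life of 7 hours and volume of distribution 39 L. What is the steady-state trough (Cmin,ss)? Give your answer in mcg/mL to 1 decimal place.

Over one 19-h interval, 19/7 ≈ 2.7143 half-lives elapse, leaving f ≈ 0.1524 of each dose.
At steady state, accumulation factor R = 1/(1 − e^(−kτ)) ≈ 1.1798.
Single-dose peak C₀ = D/Vd = 1674/39 ≈ 42.923 mcg/mL.
Cmax,ss = C₀/(1 − f) ≈ 42.923/0.8476 ≈ 50.641 mcg/mL.
One interval later, Cmin,ss = Cmax,ss·e^(−kτ) ≈ 50.641 × 0.1524 ≈ 7.718 mcg/mL.

7.7 mcg/mL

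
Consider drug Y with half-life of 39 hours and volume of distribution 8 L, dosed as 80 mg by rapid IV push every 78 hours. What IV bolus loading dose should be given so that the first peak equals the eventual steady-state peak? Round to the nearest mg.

f = (1/2)^(78/39) ≈ 0.250000; accumulation ratio R = 1/(1−f) ≈ 1.33333.
Loading dose to hit Cmax,ss on first dose: D_load = D_maint·R ≈ 80 × 1.33333 ≈ 106.67 mg.

107 mg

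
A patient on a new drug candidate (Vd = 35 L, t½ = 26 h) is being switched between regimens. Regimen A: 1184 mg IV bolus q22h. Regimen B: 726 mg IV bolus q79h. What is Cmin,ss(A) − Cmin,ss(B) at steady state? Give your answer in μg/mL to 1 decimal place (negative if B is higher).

Regimen A: f = (1/2)^(22/26) ≈ 0.5563; Cmin,ss = (1184/35)·f/(1−f) ≈ 42.413 μg/mL.
Regimen B: f = (1/2)^(79/26) ≈ 0.1217; Cmin,ss = (726/35)·f/(1−f) ≈ 2.874 μg/mL.
Difference ≈ 42.413 − 2.874 ≈ 39.539 μg/mL.

39.5 μg/mL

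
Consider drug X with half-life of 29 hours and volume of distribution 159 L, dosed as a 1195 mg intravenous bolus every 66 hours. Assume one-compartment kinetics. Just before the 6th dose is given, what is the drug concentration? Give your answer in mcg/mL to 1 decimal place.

2.0 mcg/mL

f = (1/2)^(τ/t½) = (1/2)^(66/29) ≈ 0.2065.
C₀ = D/Vd = 1195/159 ≈ 7.516 mcg/mL.
Before the 6th dose, 5 doses have been given. Superposition: Cmin = C₀·(f + f² + … + f^5).
≈ 7.516 × (0.2065 + 0.0426 + 0.0088 + 0.0018 + 0.0004) ≈ 7.516 × 0.2601 ≈ 1.955 mcg/mL.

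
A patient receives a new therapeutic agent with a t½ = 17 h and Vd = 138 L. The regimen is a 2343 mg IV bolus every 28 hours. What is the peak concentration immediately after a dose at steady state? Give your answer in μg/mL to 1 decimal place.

24.9 μg/mL

k = ln2/t½ = ln2/17 ≈ 0.040773 h⁻¹; fraction remaining f = e^(−kτ) = e^(−0.040773×28) ≈ 0.3193.
At steady state, accumulation factor R = 1/(1 − e^(−kτ)) ≈ 1.4691.
Each bolus raises the concentration by D/Vd = 2343/138 ≈ 16.978 μg/mL.
Cmax,ss = C₀/(1 − f) ≈ 16.978/0.6807 ≈ 24.942 μg/mL.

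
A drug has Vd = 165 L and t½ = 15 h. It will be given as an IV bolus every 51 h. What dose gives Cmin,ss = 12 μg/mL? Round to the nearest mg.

18921 mg

τ/t½ = 51/15 ≈ 3.4, so f = (1/2)^(51/15) ≈ 0.094732.
Cmin,ss = (D/Vd)·f/(1−f), so D = Cmin,ss·Vd·(1−f)/f.
D = 12 × 165 × (1−f)/f ≈ 12 × 165 × 9.55610 ≈ 18921.08 mg.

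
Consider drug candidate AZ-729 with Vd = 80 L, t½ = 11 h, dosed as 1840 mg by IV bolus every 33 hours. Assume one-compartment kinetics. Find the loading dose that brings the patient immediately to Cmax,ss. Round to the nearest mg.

2103 mg

f = (1/2)^(33/11) ≈ 0.125000; accumulation ratio R = 1/(1−f) ≈ 1.14286.
Loading dose to hit Cmax,ss on first dose: D_load = D_maint·R ≈ 1840 × 1.14286 ≈ 2102.86 mg.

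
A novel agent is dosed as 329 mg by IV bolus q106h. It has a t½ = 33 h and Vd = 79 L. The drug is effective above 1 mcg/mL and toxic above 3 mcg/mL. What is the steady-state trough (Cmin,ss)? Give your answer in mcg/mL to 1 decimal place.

Over one 106-h interval, 106/33 ≈ 3.2121 half-lives elapse, leaving f ≈ 0.1079 of each dose.
Single-dose peak C₀ = D/Vd = 329/79 ≈ 4.165 mcg/mL.
Steady-state trough Cmin,ss = C₀·f/(1−f) ≈ 4.165 × 0.1079/0.8921 ≈ 0.504 mcg/mL.
Trough 0.5 mcg/mL vs MEC 1 mcg/mL: subtherapeutic.

0.5 mcg/mL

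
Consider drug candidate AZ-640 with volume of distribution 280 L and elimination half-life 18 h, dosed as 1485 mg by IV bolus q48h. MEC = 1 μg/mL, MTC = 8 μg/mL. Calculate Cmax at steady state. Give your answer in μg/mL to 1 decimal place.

6.3 μg/mL

k = ln2/t½ = ln2/18 ≈ 0.038508 h⁻¹; fraction remaining f = e^(−kτ) = e^(−0.038508×48) ≈ 0.1575.
At steady state, accumulation factor R = 1/(1 − e^(−kτ)) ≈ 1.1869.
Single-dose peak C₀ = D/Vd = 1485/280 ≈ 5.304 μg/mL.
Cmax,ss = C₀/(1 − f) ≈ 5.304/0.8425 ≈ 6.296 μg/mL.
Peak 6.3 μg/mL vs MTC 8 μg/mL: below toxic threshold.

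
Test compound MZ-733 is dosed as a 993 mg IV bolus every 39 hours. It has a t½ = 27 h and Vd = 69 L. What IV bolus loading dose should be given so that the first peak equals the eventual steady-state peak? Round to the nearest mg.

f = (1/2)^(39/27) ≈ 0.367434; accumulation ratio R = 1/(1−f) ≈ 1.58086.
Loading dose to hit Cmax,ss on first dose: D_load = D_maint·R ≈ 993 × 1.58086 ≈ 1569.79 mg.

1570 mg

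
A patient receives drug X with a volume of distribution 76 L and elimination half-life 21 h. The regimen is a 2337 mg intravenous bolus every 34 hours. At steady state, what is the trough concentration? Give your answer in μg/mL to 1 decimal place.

τ/t½ = 34/21 ≈ 1.619, so fraction remaining f = (1/2)^(34/21) ≈ 0.3256.
Accumulation ratio R = 1/(1 − f) ≈ 1/0.6744 ≈ 1.4828.
Single-dose peak C₀ = D/Vd = 2337/76 ≈ 30.750 μg/mL.
Cmax,ss = C₀/(1 − f) ≈ 30.750/0.6744 ≈ 45.596 μg/mL.
Steady-state trough Cmin,ss = Cmax,ss·f ≈ 45.596 × 0.3256 ≈ 14.846 μg/mL.

14.8 μg/mL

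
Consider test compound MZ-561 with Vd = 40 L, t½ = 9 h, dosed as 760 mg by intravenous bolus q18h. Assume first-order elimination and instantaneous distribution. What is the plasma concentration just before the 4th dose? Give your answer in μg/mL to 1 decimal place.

6.2 μg/mL

f = (1/2)^(τ/t½) = (1/2)^(18/9) ≈ 0.2500.
C₀ = D/Vd = 760/40 ≈ 19.000 μg/mL.
Before the 4th dose, 3 doses have been given. Superposition: Cmin = C₀·(f + f² + … + f^3).
≈ 19.000 × (0.2500 + 0.0625 + 0.0156) ≈ 19.000 × 0.3281 ≈ 6.234 μg/mL.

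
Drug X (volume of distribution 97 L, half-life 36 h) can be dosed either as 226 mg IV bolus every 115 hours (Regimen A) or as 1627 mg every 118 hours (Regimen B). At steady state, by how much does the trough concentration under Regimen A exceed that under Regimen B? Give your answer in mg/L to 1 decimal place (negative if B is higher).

Regimen A: f = (1/2)^(115/36) ≈ 0.1092; Cmin,ss = (226/97)·f/(1−f) ≈ 0.286 mg/L.
Regimen B: f = (1/2)^(118/36) ≈ 0.1031; Cmin,ss = (1627/97)·f/(1−f) ≈ 1.928 mg/L.
Difference ≈ 0.286 − 1.928 ≈ -1.642 mg/L.

-1.6 mg/L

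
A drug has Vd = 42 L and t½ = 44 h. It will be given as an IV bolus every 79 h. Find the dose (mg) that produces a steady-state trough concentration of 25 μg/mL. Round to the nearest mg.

τ/t½ = 79/44 ≈ 1.7955, so f = (1/2)^(79/44) ≈ 0.288081.
Cmin,ss = (D/Vd)·f/(1−f), so D = Cmin,ss·Vd·(1−f)/f.
D = 25 × 42 × (1−f)/f ≈ 25 × 42 × 2.47125 ≈ 2594.81 mg.

2595 mg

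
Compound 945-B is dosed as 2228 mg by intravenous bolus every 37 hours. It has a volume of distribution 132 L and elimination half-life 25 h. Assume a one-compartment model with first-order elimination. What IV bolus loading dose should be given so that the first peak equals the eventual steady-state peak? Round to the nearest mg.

3473 mg

f = (1/2)^(37/25) ≈ 0.358489; accumulation ratio R = 1/(1−f) ≈ 1.55882.
Loading dose to hit Cmax,ss on first dose: D_load = D_maint·R ≈ 2228 × 1.55882 ≈ 3473.05 mg.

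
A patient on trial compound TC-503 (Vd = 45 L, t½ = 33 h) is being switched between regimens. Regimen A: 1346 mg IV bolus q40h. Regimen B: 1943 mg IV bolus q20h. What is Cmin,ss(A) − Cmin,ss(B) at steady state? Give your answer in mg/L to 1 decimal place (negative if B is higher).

Regimen A: f = (1/2)^(40/33) ≈ 0.4316; Cmin,ss = (1346/45)·f/(1−f) ≈ 22.712 mg/L.
Regimen B: f = (1/2)^(20/33) ≈ 0.6570; Cmin,ss = (1943/45)·f/(1−f) ≈ 82.705 mg/L.
Difference ≈ 22.712 − 82.705 ≈ -59.993 mg/L.

-60.0 mg/L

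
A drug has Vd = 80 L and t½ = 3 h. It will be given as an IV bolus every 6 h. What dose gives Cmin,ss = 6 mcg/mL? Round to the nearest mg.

1440 mg

τ/t½ = 6/3 ≈ 2, so f = (1/2)^(6/3) ≈ 0.250000.
Cmin,ss = (D/Vd)·f/(1−f), so D = Cmin,ss·Vd·(1−f)/f.
D = 6 × 80 × (1−f)/f ≈ 6 × 80 × 3.00000 ≈ 1440.00 mg.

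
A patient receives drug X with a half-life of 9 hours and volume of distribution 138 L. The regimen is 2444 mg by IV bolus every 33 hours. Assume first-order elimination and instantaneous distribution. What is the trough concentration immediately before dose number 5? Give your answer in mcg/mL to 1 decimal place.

1.5 mcg/mL

f = (1/2)^(τ/t½) = (1/2)^(33/9) ≈ 0.0787.
C₀ = D/Vd = 2444/138 ≈ 17.710 mcg/mL.
Before the 5th dose, 4 doses have been given. Superposition: Cmin = C₀·(f + f² + … + f^4).
≈ 17.710 × (0.0787 + 0.0062 + 0.0005 + 0.0000) ≈ 17.710 × 0.0854 ≈ 1.512 mcg/mL.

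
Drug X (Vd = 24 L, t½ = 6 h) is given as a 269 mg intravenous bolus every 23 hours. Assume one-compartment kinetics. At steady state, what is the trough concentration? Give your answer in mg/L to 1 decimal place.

Over one 23-h interval, 23/6 ≈ 3.8333 half-lives elapse, leaving f ≈ 0.0702 of each dose.
At steady state, accumulation factor R = 1/(1 − e^(−kτ)) ≈ 1.0755.
Each bolus raises the concentration by D/Vd = 269/24 ≈ 11.208 mg/L.
Steady-state peak Cmax,ss = C₀·R ≈ 11.208 × 1.0755 ≈ 12.054 mg/L.
One interval later, Cmin,ss = Cmax,ss·e^(−kτ) ≈ 12.054 × 0.0702 ≈ 0.846 mg/L.

0.8 mg/L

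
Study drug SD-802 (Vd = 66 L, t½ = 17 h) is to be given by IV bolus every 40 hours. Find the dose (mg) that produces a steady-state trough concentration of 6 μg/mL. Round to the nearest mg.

1627 mg

τ/t½ = 40/17 ≈ 2.3529, so f = (1/2)^(40/17) ≈ 0.195747.
Cmin,ss = (D/Vd)·f/(1−f), so D = Cmin,ss·Vd·(1−f)/f.
D = 6 × 66 × (1−f)/f ≈ 6 × 66 × 4.10864 ≈ 1627.02 mg.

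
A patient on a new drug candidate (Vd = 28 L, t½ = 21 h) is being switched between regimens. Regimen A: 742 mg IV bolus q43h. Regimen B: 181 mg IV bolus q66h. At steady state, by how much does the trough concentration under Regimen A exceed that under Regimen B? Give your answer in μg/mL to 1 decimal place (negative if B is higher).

7.6 μg/mL

Regimen A: f = (1/2)^(43/21) ≈ 0.2419; Cmin,ss = (742/28)·f/(1−f) ≈ 8.456 μg/mL.
Regimen B: f = (1/2)^(66/21) ≈ 0.1132; Cmin,ss = (181/28)·f/(1−f) ≈ 0.825 μg/mL.
Difference ≈ 8.456 − 0.825 ≈ 7.631 μg/mL.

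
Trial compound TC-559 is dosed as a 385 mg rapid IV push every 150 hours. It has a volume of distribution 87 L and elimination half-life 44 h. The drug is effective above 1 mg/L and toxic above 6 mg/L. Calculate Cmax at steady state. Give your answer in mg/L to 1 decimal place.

4.9 mg/L

Over one 150-h interval, 150/44 ≈ 3.4091 half-lives elapse, leaving f ≈ 0.0941 of each dose.
At steady state, accumulation factor R = 1/(1 − e^(−kτ)) ≈ 1.1039.
Each bolus raises the concentration by D/Vd = 385/87 ≈ 4.425 mg/L.
Cmax,ss = C₀/(1 − f) ≈ 4.425/0.9059 ≈ 4.885 mg/L.
Peak 4.9 mg/L vs MTC 6 mg/L: below toxic threshold.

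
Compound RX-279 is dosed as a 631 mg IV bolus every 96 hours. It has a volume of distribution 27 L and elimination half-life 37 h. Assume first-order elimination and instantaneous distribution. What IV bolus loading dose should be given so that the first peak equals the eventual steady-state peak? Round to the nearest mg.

756 mg

f = (1/2)^(96/37) ≈ 0.165558; accumulation ratio R = 1/(1−f) ≈ 1.19841.
Loading dose to hit Cmax,ss on first dose: D_load = D_maint·R ≈ 631 × 1.19841 ≈ 756.20 mg.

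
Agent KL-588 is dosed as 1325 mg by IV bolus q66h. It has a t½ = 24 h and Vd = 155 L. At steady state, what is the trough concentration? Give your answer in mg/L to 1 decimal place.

1.5 mg/L

k = ln2/t½ = ln2/24 ≈ 0.028881 h⁻¹; fraction remaining f = e^(−kτ) = e^(−0.028881×66) ≈ 0.1487.
Accumulation ratio R = 1/(1 − f) ≈ 1/0.8513 ≈ 1.1747.
Single-dose peak C₀ = D/Vd = 1325/155 ≈ 8.548 mg/L.
Cmax,ss = C₀/(1 − f) ≈ 8.548/0.8513 ≈ 10.041 mg/L.
One interval later, Cmin,ss = Cmax,ss·e^(−kτ) ≈ 10.041 × 0.1487 ≈ 1.493 mg/L.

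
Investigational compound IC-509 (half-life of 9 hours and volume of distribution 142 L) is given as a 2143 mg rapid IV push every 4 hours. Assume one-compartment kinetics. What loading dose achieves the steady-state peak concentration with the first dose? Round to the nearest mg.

8083 mg

f = (1/2)^(4/9) ≈ 0.734867; accumulation ratio R = 1/(1−f) ≈ 3.77169.
Loading dose to hit Cmax,ss on first dose: D_load = D_maint·R ≈ 2143 × 3.77169 ≈ 8082.73 mg.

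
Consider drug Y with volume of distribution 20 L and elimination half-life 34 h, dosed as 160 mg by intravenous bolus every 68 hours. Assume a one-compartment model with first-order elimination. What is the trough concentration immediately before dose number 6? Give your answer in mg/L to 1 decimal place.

2.7 mg/L

f = (1/2)^(τ/t½) = (1/2)^(68/34) ≈ 0.2500.
C₀ = D/Vd = 160/20 ≈ 8.000 mg/L.
Before the 6th dose, 5 doses have been given. Superposition: Cmin = C₀·(f + f² + … + f^5).
≈ 8.000 × (0.2500 + 0.0625 + 0.0156 + 0.0039 + 0.0010) ≈ 8.000 × 0.3330 ≈ 2.664 mg/L.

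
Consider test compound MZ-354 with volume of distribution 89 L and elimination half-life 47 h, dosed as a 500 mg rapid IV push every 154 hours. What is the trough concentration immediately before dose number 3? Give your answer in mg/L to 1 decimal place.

f = (1/2)^(τ/t½) = (1/2)^(154/47) ≈ 0.1032.
C₀ = D/Vd = 500/89 ≈ 5.618 mg/L.
Before the 3rd dose, 2 doses have been given. Superposition: Cmin = C₀·(f + f²).
≈ 5.618 × (0.1032 + 0.0107) ≈ 5.618 × 0.1139 ≈ 0.640 mg/L.

0.6 mg/L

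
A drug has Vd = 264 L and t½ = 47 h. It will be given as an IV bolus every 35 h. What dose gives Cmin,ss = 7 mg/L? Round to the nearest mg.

1249 mg

τ/t½ = 35/47 ≈ 0.74468, so f = (1/2)^(35/47) ≈ 0.596800.
Cmin,ss = (D/Vd)·f/(1−f), so D = Cmin,ss·Vd·(1−f)/f.
D = 7 × 264 × (1−f)/f ≈ 7 × 264 × 0.67560 ≈ 1248.51 mg.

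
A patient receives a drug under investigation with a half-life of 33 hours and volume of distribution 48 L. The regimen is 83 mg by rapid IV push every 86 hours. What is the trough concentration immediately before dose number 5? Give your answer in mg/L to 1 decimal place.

0.3 mg/L

f = (1/2)^(τ/t½) = (1/2)^(86/33) ≈ 0.1642.
C₀ = D/Vd = 83/48 ≈ 1.729 mg/L.
Before the 5th dose, 4 doses have been given. Superposition: Cmin = C₀·(f + f² + … + f^4).
≈ 1.729 × (0.1642 + 0.0270 + 0.0044 + 0.0007) ≈ 1.729 × 0.1963 ≈ 0.339 mg/L.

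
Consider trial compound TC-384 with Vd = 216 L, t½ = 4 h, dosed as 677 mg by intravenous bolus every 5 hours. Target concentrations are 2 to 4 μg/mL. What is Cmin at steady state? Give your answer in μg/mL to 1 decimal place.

k = ln2/t½ = ln2/4 ≈ 0.173287 h⁻¹; fraction remaining f = e^(−kτ) = e^(−0.173287×5) ≈ 0.4204.
Accumulation ratio R = 1/(1 − f) ≈ 1/0.5796 ≈ 1.7253.
Each bolus raises the concentration by D/Vd = 677/216 ≈ 3.134 μg/mL.
Cmax,ss = C₀/(1 − f) ≈ 3.134/0.5796 ≈ 5.407 μg/mL.
Steady-state trough Cmin,ss = Cmax,ss·f ≈ 5.407 × 0.4204 ≈ 2.273 μg/mL.
Trough 2.3 μg/mL vs MEC 2 μg/mL: adequate.

2.3 μg/mL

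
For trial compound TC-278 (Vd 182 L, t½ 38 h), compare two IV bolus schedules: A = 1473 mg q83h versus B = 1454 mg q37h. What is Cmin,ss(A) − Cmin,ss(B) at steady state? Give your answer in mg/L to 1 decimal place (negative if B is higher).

Regimen A: f = (1/2)^(83/38) ≈ 0.2200; Cmin,ss = (1473/182)·f/(1−f) ≈ 2.283 mg/L.
Regimen B: f = (1/2)^(37/38) ≈ 0.5092; Cmin,ss = (1454/182)·f/(1−f) ≈ 8.289 mg/L.
Difference ≈ 2.283 − 8.289 ≈ -6.006 mg/L.

-6.0 mg/L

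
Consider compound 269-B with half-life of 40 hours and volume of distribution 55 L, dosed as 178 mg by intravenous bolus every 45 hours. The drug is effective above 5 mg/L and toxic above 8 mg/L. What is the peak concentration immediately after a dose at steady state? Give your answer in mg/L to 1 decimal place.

6.0 mg/L

k = ln2/t½ = ln2/40 ≈ 0.017329 h⁻¹; fraction remaining f = e^(−kτ) = e^(−0.017329×45) ≈ 0.4585.
At steady state, accumulation factor R = 1/(1 − e^(−kτ)) ≈ 1.8467.
Single-dose peak C₀ = D/Vd = 178/55 ≈ 3.236 mg/L.
Steady-state peak Cmax,ss = C₀·R ≈ 3.236 × 1.8467 ≈ 5.976 mg/L.
Peak 6.0 mg/L vs MTC 8 mg/L: below toxic threshold.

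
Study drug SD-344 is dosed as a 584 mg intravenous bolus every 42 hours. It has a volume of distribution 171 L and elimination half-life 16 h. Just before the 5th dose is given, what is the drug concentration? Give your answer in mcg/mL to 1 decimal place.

0.7 mcg/mL

f = (1/2)^(τ/t½) = (1/2)^(42/16) ≈ 0.1621.
C₀ = D/Vd = 584/171 ≈ 3.415 mcg/mL.
Before the 5th dose, 4 doses have been given. Superposition: Cmin = C₀·(f + f² + … + f^4).
≈ 3.415 × (0.1621 + 0.0263 + 0.0043 + 0.0007) ≈ 3.415 × 0.1934 ≈ 0.660 mcg/mL.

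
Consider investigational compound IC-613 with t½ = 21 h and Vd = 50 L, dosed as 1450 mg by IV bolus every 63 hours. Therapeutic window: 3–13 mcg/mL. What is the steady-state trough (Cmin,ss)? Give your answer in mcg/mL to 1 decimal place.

The dosing interval is 3 half-lives, so f = 2^(−3) = 0.125.
Accumulation ratio R = 1/(1 − f) = 1/0.875 = 8/7.
Single-dose peak C₀ = D/Vd = 1450/50 = 29 mcg/mL.
Steady-state peak Cmax,ss = C₀·R = 29 × 8/7 ≈ 33.143 mcg/mL.
Steady-state trough Cmin,ss = Cmax,ss·f ≈ 33.143 × 0.125 ≈ 4.143 mcg/mL.
Trough 4.1 mcg/mL vs MEC 3 mcg/mL: adequate.

4.1 mcg/mL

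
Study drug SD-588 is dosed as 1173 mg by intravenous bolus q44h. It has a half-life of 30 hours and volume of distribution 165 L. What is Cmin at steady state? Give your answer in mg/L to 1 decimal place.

Over one 44-h interval, 44/30 ≈ 1.4667 half-lives elapse, leaving f ≈ 0.3618 of each dose.
Single-dose peak C₀ = D/Vd = 1173/165 ≈ 7.109 mg/L.
Steady-state trough Cmin,ss = C₀·f/(1−f) ≈ 7.109 × 0.3618/0.6382 ≈ 4.030 mg/L.

4.0 mg/L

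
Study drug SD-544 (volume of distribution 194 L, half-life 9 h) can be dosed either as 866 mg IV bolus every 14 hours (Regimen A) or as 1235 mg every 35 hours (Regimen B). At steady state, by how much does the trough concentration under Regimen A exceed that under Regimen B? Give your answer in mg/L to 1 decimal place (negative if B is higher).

1.8 mg/L

Regimen A: f = (1/2)^(14/9) ≈ 0.3402; Cmin,ss = (866/194)·f/(1−f) ≈ 2.302 mg/L.
Regimen B: f = (1/2)^(35/9) ≈ 0.0675; Cmin,ss = (1235/194)·f/(1−f) ≈ 0.461 mg/L.
Difference ≈ 2.302 − 0.461 ≈ 1.841 mg/L.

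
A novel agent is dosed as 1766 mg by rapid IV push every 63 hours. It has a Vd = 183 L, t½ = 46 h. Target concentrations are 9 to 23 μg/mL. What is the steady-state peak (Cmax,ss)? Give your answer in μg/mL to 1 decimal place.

Over one 63-h interval, 63/46 ≈ 1.3696 half-lives elapse, leaving f ≈ 0.3870 of each dose.
At steady state, accumulation factor R = 1/(1 − e^(−kτ)) ≈ 1.6313.
Single-dose peak C₀ = D/Vd = 1766/183 ≈ 9.650 μg/mL.
Cmax,ss = C₀/(1 − f) ≈ 9.650/0.6130 ≈ 15.742 μg/mL.
Peak 15.7 μg/mL vs MTC 23 μg/mL: below toxic threshold.

15.7 μg/mL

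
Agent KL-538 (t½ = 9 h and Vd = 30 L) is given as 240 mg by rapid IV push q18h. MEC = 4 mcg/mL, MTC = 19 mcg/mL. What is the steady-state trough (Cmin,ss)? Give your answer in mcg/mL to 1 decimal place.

2.7 mcg/mL

The dosing interval is 2 half-lives, so f = 2^(−2) = 0.25.
Accumulation ratio R = 1/(1 − f) = 1/0.75 = 4/3.
Single-dose peak C₀ = D/Vd = 240/30 = 8 mcg/mL.
Steady-state peak Cmax,ss = C₀·R = 8 × 4/3 ≈ 10.667 mcg/mL.
Steady-state trough Cmin,ss = Cmax,ss·f ≈ 10.667 × 0.25 ≈ 2.667 mcg/mL.
Trough 2.7 mcg/mL vs MEC 4 mcg/mL: subtherapeutic.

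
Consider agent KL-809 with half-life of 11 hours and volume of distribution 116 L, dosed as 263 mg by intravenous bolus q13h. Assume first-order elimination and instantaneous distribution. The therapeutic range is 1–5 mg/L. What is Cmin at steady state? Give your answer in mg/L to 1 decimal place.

1.8 mg/L

Over one 13-h interval, 13/11 ≈ 1.1818 half-lives elapse, leaving f ≈ 0.4408 of each dose.
At steady state, accumulation factor R = 1/(1 − e^(−kτ)) ≈ 1.7883.
Each bolus raises the concentration by D/Vd = 263/116 ≈ 2.267 mg/L.
Cmax,ss = C₀/(1 − f) ≈ 2.267/0.5592 ≈ 4.054 mg/L.
Steady-state trough Cmin,ss = Cmax,ss·f ≈ 4.054 × 0.4408 ≈ 1.787 mg/L.
Trough 1.8 mg/L vs MEC 1 mg/L: adequate.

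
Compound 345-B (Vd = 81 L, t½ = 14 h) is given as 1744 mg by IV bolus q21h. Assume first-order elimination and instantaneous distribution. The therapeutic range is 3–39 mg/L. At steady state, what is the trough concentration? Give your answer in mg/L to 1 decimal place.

11.8 mg/L

Over one 21-h interval, 21/14 ≈ 1.5 half-lives elapse, leaving f ≈ 0.3536 of each dose.
Each bolus raises the concentration by D/Vd = 1744/81 ≈ 21.531 mg/L.
Steady-state trough Cmin,ss = C₀·f/(1−f) ≈ 21.531 × 0.3536/0.6464 ≈ 11.778 mg/L.
Trough 11.8 mg/L vs MEC 3 mg/L: adequate.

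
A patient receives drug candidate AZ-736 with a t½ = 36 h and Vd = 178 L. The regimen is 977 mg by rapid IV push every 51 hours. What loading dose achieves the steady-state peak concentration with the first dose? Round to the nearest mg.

f = (1/2)^(51/36) ≈ 0.374577; accumulation ratio R = 1/(1−f) ≈ 1.59892.
Loading dose to hit Cmax,ss on first dose: D_load = D_maint·R ≈ 977 × 1.59892 ≈ 1562.14 mg.

1562 mg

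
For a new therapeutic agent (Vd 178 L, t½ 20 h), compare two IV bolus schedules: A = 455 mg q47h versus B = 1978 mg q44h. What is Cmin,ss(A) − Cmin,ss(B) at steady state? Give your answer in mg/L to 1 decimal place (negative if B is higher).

Regimen A: f = (1/2)^(47/20) ≈ 0.1961; Cmin,ss = (455/178)·f/(1−f) ≈ 0.624 mg/L.
Regimen B: f = (1/2)^(44/20) ≈ 0.2176; Cmin,ss = (1978/178)·f/(1−f) ≈ 3.091 mg/L.
Difference ≈ 0.624 − 3.091 ≈ -2.467 mg/L.

-2.5 mg/L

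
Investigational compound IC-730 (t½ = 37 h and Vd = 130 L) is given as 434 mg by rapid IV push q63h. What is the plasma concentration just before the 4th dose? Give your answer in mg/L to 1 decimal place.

1.4 mg/L

f = (1/2)^(τ/t½) = (1/2)^(63/37) ≈ 0.3072.
C₀ = D/Vd = 434/130 ≈ 3.338 mg/L.
Before the 4th dose, 3 doses have been given. Superposition: Cmin = C₀·(f + f² + … + f^3).
≈ 3.338 × (0.3072 + 0.0944 + 0.0290) ≈ 3.338 × 0.4306 ≈ 1.437 mg/L.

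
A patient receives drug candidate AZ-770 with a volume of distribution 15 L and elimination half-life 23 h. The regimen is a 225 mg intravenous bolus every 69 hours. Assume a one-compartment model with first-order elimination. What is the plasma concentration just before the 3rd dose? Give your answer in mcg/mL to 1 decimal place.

f = (1/2)^(τ/t½) = (1/2)^(69/23) ≈ 0.1250.
C₀ = D/Vd = 225/15 ≈ 15.000 mcg/mL.
Before the 3rd dose, 2 doses have been given. Superposition: Cmin = C₀·(f + f²).
≈ 15.000 × (0.1250 + 0.0156) ≈ 15.000 × 0.1406 ≈ 2.109 mcg/mL.

2.1 mcg/mL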